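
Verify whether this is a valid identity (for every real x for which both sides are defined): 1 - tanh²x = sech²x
Claim: 1 - tanh²x = sech²x.
Reasoning: Divide cosh²x - sinh²x = 1 through by cosh²x (never zero): 1 - tanh²x = 1/cosh²x = sech²x.
So the two sides agree for every real x for which both sides are defined.

Conclusion: Yes, this is an identity.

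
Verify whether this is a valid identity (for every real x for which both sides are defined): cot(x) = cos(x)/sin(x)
Yes, this is an identity.

Claim: cot(x) = cos(x)/sin(x).
Reasoning: cot(x) is defined as 1/tan(x) = 1/(sin(x)/cos(x)) = cos(x)/sin(x), wherever sin(x) ≠ 0.
So the two sides agree for every real x for which both sides are defined.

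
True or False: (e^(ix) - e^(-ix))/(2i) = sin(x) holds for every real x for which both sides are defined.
True.

Claim: (e^(ix) - e^(-ix))/(2i) = sin(x).
Reasoning: By Euler's formula e^(ix) = cos(x) + i·sin(x) and e^(-ix) = cos(x) - i·sin(x). Subtracting cancels the cosine terms: e^(ix) - e^(-ix) = 2i·sin(x); divide by 2i.
So the two sides agree for every real x for which both sides are defined.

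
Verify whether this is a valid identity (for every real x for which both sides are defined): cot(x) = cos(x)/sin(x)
Yes, this is an identity.

Claim: cot(x) = cos(x)/sin(x).
Reasoning: cot(x) is defined as 1/tan(x) = 1/(sin(x)/cos(x)) = cos(x)/sin(x), wherever sin(x) ≠ 0.
So the two sides agree for every real x for which both sides are defined.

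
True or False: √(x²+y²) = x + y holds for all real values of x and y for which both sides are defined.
False.

Claim: √(x²+y²) = x + y.
Test a specific point where both sides are defined: x = 2, y = 1.
LHS = √(x²+y²) ≈ 2.2361
RHS = x + y ≈ 3.0000
Since 2.2361 ≠ 3.0000, the equation fails at this point, so it cannot hold for all real values of x and y for which both sides are defined.
(x+y)² = x² + 2xy + y², not x² + y², so the square root does not split this way.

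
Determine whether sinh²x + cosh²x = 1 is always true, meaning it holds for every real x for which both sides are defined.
No, this is NOT an identity.

Claim: sinh²x + cosh²x = 1.
Test a specific point where both sides are defined: x = 1.
LHS = sinh²x + cosh²x ≈ 3.7622
RHS = 1 ≈ 1.0000
Since 3.7622 ≠ 1.0000, the equation fails at this point, so it cannot hold for every real x for which both sides are defined.
The correct hyperbolic identity is cosh²x - sinh²x = 1 (a difference); the sum sinh²x + cosh²x equals cosh(2x).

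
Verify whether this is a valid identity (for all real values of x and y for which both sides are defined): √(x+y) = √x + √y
No, this is NOT an identity.

Claim: √(x+y) = √x + √y.
Test a specific point where both sides are defined: x = 4, y = 3.
LHS = √(x+y) ≈ 2.6458
RHS = √x + √y ≈ 3.7321
Since 2.6458 ≠ 3.7321, the equation fails at this point, so it cannot hold for all real values of x and y for which both sides are defined.
Squaring the right side gives x + 2√(xy) + y, not x + y.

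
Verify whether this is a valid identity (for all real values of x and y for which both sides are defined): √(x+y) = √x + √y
Claim: √(x+y) = √x + √y.
Test a specific point where both sides are defined: x = 2, y = 2.
LHS = √(x+y) ≈ 2.0000
RHS = √x + √y ≈ 2.8284
Since 2.0000 ≠ 2.8284, the equation fails at this point, so it cannot hold for all real values of x and y for which both sides are defined.
Squaring the right side gives x + 2√(xy) + y, not x + y.

Conclusion: No, this is NOT an identity.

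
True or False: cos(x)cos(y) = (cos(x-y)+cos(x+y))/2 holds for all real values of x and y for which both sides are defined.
True.

Claim: cos(x)cos(y) = (cos(x-y)+cos(x+y))/2.
Reasoning: cos(x-y) = cos(x)cos(y) + sin(x)sin(y) and cos(x+y) = cos(x)cos(y) - sin(x)sin(y). Adding, cos(x-y) + cos(x+y) = 2cos(x)cos(y); divide by 2.
So the two sides agree for all real values of x and y for which both sides are defined.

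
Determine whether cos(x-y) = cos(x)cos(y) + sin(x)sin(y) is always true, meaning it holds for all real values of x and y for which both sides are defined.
Yes, this is an identity.

Claim: cos(x-y) = cos(x)cos(y) + sin(x)sin(y).
Reasoning: Replace y by -y in cos(x+y) = cos(x)cos(y) - sin(x)sin(y) and use cos(-y) = cos(y), sin(-y) = -sin(y): cos(x-y) = cos(x)cos(y) + sin(x)sin(y).
So the two sides agree for all real values of x and y for which both sides are defined.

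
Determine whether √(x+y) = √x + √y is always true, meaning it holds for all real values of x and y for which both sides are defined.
Claim: √(x+y) = √x + √y.
Test a specific point where both sides are defined: x = 3, y = 1.
LHS = √(x+y) ≈ 2.0000
RHS = √x + √y ≈ 2.7321
Since 2.0000 ≠ 2.7321, the equation fails at this point, so it cannot hold for all real values of x and y for which both sides are defined.
Squaring the right side gives x + 2√(xy) + y, not x + y.

Conclusion: No, this is NOT an identity.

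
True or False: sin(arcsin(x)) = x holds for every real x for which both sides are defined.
True.

Claim: sin(arcsin(x)) = x.
Reasoning: For -1 ≤ x ≤ 1 (where arcsin is defined), arcsin(x) is by definition an angle whose sine equals x. Taking the sine of that angle returns x. (Note the other order, arcsin(sin x) = x, is NOT an identity.)
So the two sides agree for every real x for which both sides are defined.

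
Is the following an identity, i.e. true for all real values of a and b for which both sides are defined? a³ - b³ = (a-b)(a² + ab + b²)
Claim: a³ - b³ = (a-b)(a² + ab + b²).
Reasoning: Expand the right side: (a-b)(a² + ab + b²) = a³ + a²b + ab² - a²b - ab² - b³ = a³ - b³ (the middle terms cancel in pairs).
So the two sides agree for all real values of a and b for which both sides are defined.

Conclusion: Yes, this is an identity.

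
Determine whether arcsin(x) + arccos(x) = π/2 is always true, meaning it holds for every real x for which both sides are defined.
Claim: arcsin(x) + arccos(x) = π/2.
Reasoning: Both sides are defined for -1 ≤ x ≤ 1. Let θ = arcsin(x), so sin θ = x and θ ∈ [-π/2, π/2]. Then cos(π/2 - θ) = sin θ = x and π/2 - θ ∈ [0, π], which is exactly the range of arccos, so arccos(x) = π/2 - θ. Adding: arcsin(x) + arccos(x) = θ + (π/2 - θ) = π/2.
So the two sides agree for every real x for which both sides are defined.

Conclusion: Yes, this is an identity.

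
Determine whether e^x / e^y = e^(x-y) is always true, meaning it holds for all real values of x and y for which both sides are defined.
Claim: e^x / e^y = e^(x-y).
Reasoning: 1/e^y = e^(-y), so e^x / e^y = e^x · e^(-y) = e^(x + (-y)) = e^(x-y) by the product rule for exponents.
So the two sides agree for all real values of x and y for which both sides are defined.

Conclusion: Yes, this is an identity.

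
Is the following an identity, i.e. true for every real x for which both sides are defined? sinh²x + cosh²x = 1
Claim: sinh²x + cosh²x = 1.
Test a specific point where both sides are defined: x = 2.
LHS = sinh²x + cosh²x ≈ 27.3082
RHS = 1 ≈ 1.0000
Since 27.3082 ≠ 1.0000, the equation fails at this point, so it cannot hold for every real x for which both sides are defined.
The correct hyperbolic identity is cosh²x - sinh²x = 1 (a difference); the sum sinh²x + cosh²x equals cosh(2x).

Conclusion: No, this is NOT an identity.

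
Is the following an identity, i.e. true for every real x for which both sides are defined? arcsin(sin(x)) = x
No, this is NOT an identity.

Claim: arcsin(sin(x)) = x.
Test a specific point where both sides are defined: x = 2π/3.
LHS = arcsin(sin(x)) ≈ 1.0472
RHS = x ≈ 2.0944
Since 1.0472 ≠ 2.0944, the equation fails at this point, so it cannot hold for every real x for which both sides are defined.
arcsin only returns values in [-π/2, π/2], so arcsin(sin(x)) = x holds only for x in that interval, not for all real x.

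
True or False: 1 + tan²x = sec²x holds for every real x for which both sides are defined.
Claim: 1 + tan²x = sec²x.
Reasoning: Start from sin²x + cos²x = 1 and divide every term by cos²x (allowed wherever tan x and sec x are defined): tan²x + 1 = 1/cos²x = sec²x.
So the two sides agree for every real x for which both sides are defined.

Conclusion: True.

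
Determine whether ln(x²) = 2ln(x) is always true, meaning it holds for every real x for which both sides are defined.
Yes, this is an identity.

Claim: ln(x²) = 2ln(x).
Reasoning: The right side requires x > 0. For x > 0, x² = (e^(ln x))² = e^(2ln x), so ln(x²) = 2ln(x). (For x < 0 the right side is undefined, so those values are outside the claim.)
So the two sides agree for every real x for which both sides are defined.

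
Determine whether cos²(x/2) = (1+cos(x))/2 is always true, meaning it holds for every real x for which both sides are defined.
Yes, this is an identity.

Claim: cos²(x/2) = (1+cos(x))/2.
Reasoning: Use cos(2θ) = 2cos²θ - 1 with θ = x/2: cos(x) = 2cos²(x/2) - 1. Solving for cos²(x/2) gives (1 + cos(x))/2.
So the two sides agree for every real x for which both sides are defined.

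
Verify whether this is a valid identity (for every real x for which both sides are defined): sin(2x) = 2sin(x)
No, this is NOT an identity.

Claim: sin(2x) = 2sin(x).
Test a specific point where both sides are defined: x = π/2.
LHS = sin(2x) ≈ 0.0000
RHS = 2sin(x) ≈ 2.0000
Since 0.0000 ≠ 2.0000, the equation fails at this point, so it cannot hold for every real x for which both sides are defined.
The correct double-angle formula is sin(2x) = 2sin(x)cos(x).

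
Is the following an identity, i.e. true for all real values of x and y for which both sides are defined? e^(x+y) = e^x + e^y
Claim: e^(x+y) = e^x + e^y.
Test a specific point where both sides are defined: x = 2, y = 4.
LHS = e^(x+y) ≈ 403.4288
RHS = e^x + e^y ≈ 61.9872
Since 403.4288 ≠ 61.9872, the equation fails at this point, so it cannot hold for all real values of x and y for which both sides are defined.
The correct rule is e^(x+y) = e^x · e^y (a product, not a sum).

Conclusion: No, this is NOT an identity.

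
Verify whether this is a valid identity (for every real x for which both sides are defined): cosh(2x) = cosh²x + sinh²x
Yes, this is an identity.

Claim: cosh(2x) = cosh²x + sinh²x.
Reasoning: cosh²x = (e^(2x) + 2 + e^(-2x))/4 and sinh²x = (e^(2x) - 2 + e^(-2x))/4. Adding gives (2e^(2x) + 2e^(-2x))/4 = (e^(2x) + e^(-2x))/2 = cosh(2x).
So the two sides agree for every real x for which both sides are defined.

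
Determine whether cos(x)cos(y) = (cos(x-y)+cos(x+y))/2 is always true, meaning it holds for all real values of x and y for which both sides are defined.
Claim: cos(x)cos(y) = (cos(x-y)+cos(x+y))/2.
Reasoning: cos(x-y) = cos(x)cos(y) + sin(x)sin(y) and cos(x+y) = cos(x)cos(y) - sin(x)sin(y). Adding, cos(x-y) + cos(x+y) = 2cos(x)cos(y); divide by 2.
So the two sides agree for all real values of x and y for which both sides are defined.

Conclusion: Yes, this is an identity.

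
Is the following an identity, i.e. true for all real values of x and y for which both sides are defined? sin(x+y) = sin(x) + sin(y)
Claim: sin(x+y) = sin(x) + sin(y).
Test a specific point where both sides are defined: x = π, y = 2π/3.
LHS = sin(x+y) ≈ -0.8660
RHS = sin(x) + sin(y) ≈ 0.8660
Since -0.8660 ≠ 0.8660, the equation fails at this point, so it cannot hold for all real values of x and y for which both sides are defined.
The correct expansion is sin(x+y) = sin(x)cos(y) + cos(x)sin(y); sine is not additive.

Conclusion: No, this is NOT an identity.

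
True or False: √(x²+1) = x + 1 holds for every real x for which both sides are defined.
False.

Claim: √(x²+1) = x + 1.
Test a specific point where both sides are defined: x = -1.
LHS = √(x²+1) ≈ 1.4142
RHS = x + 1 ≈ 0.0000
Since 1.4142 ≠ 0.0000, the equation fails at this point, so it cannot hold for every real x for which both sides are defined.
(x+1)² = x² + 2x + 1 ≠ x² + 1 unless x = 0.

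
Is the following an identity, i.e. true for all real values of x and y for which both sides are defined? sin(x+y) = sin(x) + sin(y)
Claim: sin(x+y) = sin(x) + sin(y).
Test a specific point where both sides are defined: x = -π/6, y = -π/4.
LHS = sin(x+y) ≈ -0.9659
RHS = sin(x) + sin(y) ≈ -1.2071
Since -0.9659 ≠ -1.2071, the equation fails at this point, so it cannot hold for all real values of x and y for which both sides are defined.
The correct expansion is sin(x+y) = sin(x)cos(y) + cos(x)sin(y); sine is not additive.

Conclusion: No, this is NOT an identity.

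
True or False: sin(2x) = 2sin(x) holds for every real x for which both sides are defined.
False.

Claim: sin(2x) = 2sin(x).
Test a specific point where both sides are defined: x = -π/6.
LHS = sin(2x) ≈ -0.8660
RHS = 2sin(x) ≈ -1.0000
Since -0.8660 ≠ -1.0000, the equation fails at this point, so it cannot hold for every real x for which both sides are defined.
The correct double-angle formula is sin(2x) = 2sin(x)cos(x).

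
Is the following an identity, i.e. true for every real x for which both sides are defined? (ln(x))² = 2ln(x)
No, this is NOT an identity.

Claim: (ln(x))² = 2ln(x).
Test a specific point where both sides are defined: x = 3/2.
LHS = (ln(x))² ≈ 0.1644
RHS = 2ln(x) ≈ 0.8109
Since 0.1644 ≠ 0.8109, the equation fails at this point, so it cannot hold for every real x for which both sides are defined.
2ln(x) equals ln(x²), which is not the same as (ln x)².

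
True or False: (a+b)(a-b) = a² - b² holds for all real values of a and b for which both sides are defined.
True.

Claim: (a+b)(a-b) = a² - b².
Reasoning: Expand: (a+b)(a-b) = a² - ab + ba - b² = a² - b² (the cross terms cancel).
So the two sides agree for all real values of a and b for which both sides are defined.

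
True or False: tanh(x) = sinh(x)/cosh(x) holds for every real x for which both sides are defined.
True.

Claim: tanh(x) = sinh(x)/cosh(x).
Reasoning: tanh(x) is defined as sinh(x)/cosh(x) = (e^x - e^-x)/(e^x + e^-x); cosh(x) ≥ 1 is never zero, so this holds for every real x.
So the two sides agree for every real x for which both sides are defined.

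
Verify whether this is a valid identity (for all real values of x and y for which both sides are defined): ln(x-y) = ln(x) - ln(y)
No, this is NOT an identity.

Claim: ln(x-y) = ln(x) - ln(y).
Test a specific point where both sides are defined: x = 3/2, y = 1.
LHS = ln(x-y) ≈ -0.6931
RHS = ln(x) - ln(y) ≈ 0.4055
Since -0.6931 ≠ 0.4055, the equation fails at this point, so it cannot hold for all real values of x and y for which both sides are defined.
ln(x) - ln(y) = ln(x/y), not ln(x-y).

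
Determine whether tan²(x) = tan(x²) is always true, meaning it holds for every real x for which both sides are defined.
Claim: tan²(x) = tan(x²).
Test a specific point where both sides are defined: x = 2π/3.
LHS = tan²(x) ≈ 3.0000
RHS = tan(x²) ≈ 2.9590
Since 3.0000 ≠ 2.9590, the equation fails at this point, so it cannot hold for every real x for which both sides are defined.
tan²(x) means (tan x)², squaring the output; tan(x²) squares the input. These are different functions.

Conclusion: No, this is NOT an identity.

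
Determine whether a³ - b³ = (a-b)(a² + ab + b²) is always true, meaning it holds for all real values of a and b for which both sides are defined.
Yes, this is an identity.

Claim: a³ - b³ = (a-b)(a² + ab + b²).
Reasoning: Expand the right side: (a-b)(a² + ab + b²) = a³ + a²b + ab² - a²b - ab² - b³ = a³ - b³ (the middle terms cancel in pairs).
So the two sides agree for all real values of a and b for which both sides are defined.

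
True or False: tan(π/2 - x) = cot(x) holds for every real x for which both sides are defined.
Claim: tan(π/2 - x) = cot(x).
Reasoning: tan(π/2 - x) = sin(π/2 - x)/cos(π/2 - x) = cos(x)/sin(x) = cot(x), using the cofunction identities sin(π/2 - x) = cos(x) and cos(π/2 - x) = sin(x).
So the two sides agree for every real x for which both sides are defined.

Conclusion: True.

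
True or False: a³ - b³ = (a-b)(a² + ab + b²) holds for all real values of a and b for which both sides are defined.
True.

Claim: a³ - b³ = (a-b)(a² + ab + b²).
Reasoning: Expand the right side: (a-b)(a² + ab + b²) = a³ + a²b + ab² - a²b - ab² - b³ = a³ - b³ (the middle terms cancel in pairs).
So the two sides agree for all real values of a and b for which both sides are defined.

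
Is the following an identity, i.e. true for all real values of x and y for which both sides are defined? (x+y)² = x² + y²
No, this is NOT an identity.

Claim: (x+y)² = x² + y².
Test a specific point where both sides are defined: x = 5, y = 4.
LHS = (x+y)² ≈ 81.0000
RHS = x² + y² ≈ 41.0000
Since 81.0000 ≠ 41.0000, the equation fails at this point, so it cannot hold for all real values of x and y for which both sides are defined.
The correct expansion is (x+y)² = x² + 2xy + y²; the cross term 2xy is missing.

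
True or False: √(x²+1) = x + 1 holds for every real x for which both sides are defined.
Claim: √(x²+1) = x + 1.
Test a specific point where both sides are defined: x = -3.
LHS = √(x²+1) ≈ 3.1623
RHS = x + 1 ≈ -2.0000
Since 3.1623 ≠ -2.0000, the equation fails at this point, so it cannot hold for every real x for which both sides are defined.
(x+1)² = x² + 2x + 1 ≠ x² + 1 unless x = 0.

Conclusion: False.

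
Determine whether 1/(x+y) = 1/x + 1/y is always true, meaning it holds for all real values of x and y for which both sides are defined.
Claim: 1/(x+y) = 1/x + 1/y.
Test a specific point where both sides are defined: x = 2, y = -3.
LHS = 1/(x+y) ≈ -1.0000
RHS = 1/x + 1/y ≈ 0.1667
Since -1.0000 ≠ 0.1667, the equation fails at this point, so it cannot hold for all real values of x and y for which both sides are defined.
1/x + 1/y = (x+y)/(xy), which is not 1/(x+y).

Conclusion: No, this is NOT an identity.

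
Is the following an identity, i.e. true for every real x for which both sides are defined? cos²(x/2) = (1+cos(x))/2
Yes, this is an identity.

Claim: cos²(x/2) = (1+cos(x))/2.
Reasoning: Use cos(2θ) = 2cos²θ - 1 with θ = x/2: cos(x) = 2cos²(x/2) - 1. Solving for cos²(x/2) gives (1 + cos(x))/2.
So the two sides agree for every real x for which both sides are defined.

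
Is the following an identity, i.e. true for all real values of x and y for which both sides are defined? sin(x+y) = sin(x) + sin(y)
Claim: sin(x+y) = sin(x) + sin(y).
Test a specific point where both sides are defined: x = -π/6, y = 3π/4.
LHS = sin(x+y) ≈ 0.9659
RHS = sin(x) + sin(y) ≈ 0.2071
Since 0.9659 ≠ 0.2071, the equation fails at this point, so it cannot hold for all real values of x and y for which both sides are defined.
The correct expansion is sin(x+y) = sin(x)cos(y) + cos(x)sin(y); sine is not additive.

Conclusion: No, this is NOT an identity.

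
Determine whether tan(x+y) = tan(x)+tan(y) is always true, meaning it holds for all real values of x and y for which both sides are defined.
Claim: tan(x+y) = tan(x)+tan(y).
Test a specific point where both sides are defined: x = π/4, y = -π/6.
LHS = tan(x+y) ≈ 0.2679
RHS = tan(x)+tan(y) ≈ 0.4226
Since 0.2679 ≠ 0.4226, the equation fails at this point, so it cannot hold for all real values of x and y for which both sides are defined.
The correct formula is tan(x+y) = (tan(x) + tan(y))/(1 - tan(x)tan(y)).

Conclusion: No, this is NOT an identity.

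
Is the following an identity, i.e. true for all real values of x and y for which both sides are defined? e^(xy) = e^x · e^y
Claim: e^(xy) = e^x · e^y.
Test a specific point where both sides are defined: x = -3, y = 2.
LHS = e^(xy) ≈ 0.0025
RHS = e^x · e^y ≈ 0.3679
Since 0.0025 ≠ 0.3679, the equation fails at this point, so it cannot hold for all real values of x and y for which both sides are defined.
e^x · e^y = e^(x+y), not e^(xy).

Conclusion: No, this is NOT an identity.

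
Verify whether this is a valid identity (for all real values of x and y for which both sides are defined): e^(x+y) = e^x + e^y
Claim: e^(x+y) = e^x + e^y.
Test a specific point where both sides are defined: x = -1, y = 3.
LHS = e^(x+y) ≈ 7.3891
RHS = e^x + e^y ≈ 20.4534
Since 7.3891 ≠ 20.4534, the equation fails at this point, so it cannot hold for all real values of x and y for which both sides are defined.
The correct rule is e^(x+y) = e^x · e^y (a product, not a sum).

Conclusion: No, this is NOT an identity.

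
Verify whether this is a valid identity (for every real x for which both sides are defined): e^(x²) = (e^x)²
Claim: e^(x²) = (e^x)².
Test a specific point where both sides are defined: x = -2.
LHS = e^(x²) ≈ 54.5982
RHS = (e^x)² ≈ 0.0183
Since 54.5982 ≠ 0.0183, the equation fails at this point, so it cannot hold for every real x for which both sides are defined.
(e^x)² = e^(2x), and 2x ≠ x² in general.

Conclusion: No, this is NOT an identity.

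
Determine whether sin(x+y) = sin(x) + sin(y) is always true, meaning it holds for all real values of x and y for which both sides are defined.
Claim: sin(x+y) = sin(x) + sin(y).
Test a specific point where both sides are defined: x = -π/3, y = 3π/4.
LHS = sin(x+y) ≈ 0.9659
RHS = sin(x) + sin(y) ≈ -0.1589
Since 0.9659 ≠ -0.1589, the equation fails at this point, so it cannot hold for all real values of x and y for which both sides are defined.
The correct expansion is sin(x+y) = sin(x)cos(y) + cos(x)sin(y); sine is not additive.

Conclusion: No, this is NOT an identity.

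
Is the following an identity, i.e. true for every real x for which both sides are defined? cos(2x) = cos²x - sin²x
Yes, this is an identity.

Claim: cos(2x) = cos²x - sin²x.
Reasoning: Put y = x in the addition formula cos(x+y) = cos(x)cos(y) - sin(x)sin(y): cos(2x) = cos²x - sin²x.
So the two sides agree for every real x for which both sides are defined.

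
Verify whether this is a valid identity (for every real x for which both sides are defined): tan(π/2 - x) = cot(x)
Yes, this is an identity.

Claim: tan(π/2 - x) = cot(x).
Reasoning: tan(π/2 - x) = sin(π/2 - x)/cos(π/2 - x) = cos(x)/sin(x) = cot(x), using the cofunction identities sin(π/2 - x) = cos(x) and cos(π/2 - x) = sin(x).
So the two sides agree for every real x for which both sides are defined.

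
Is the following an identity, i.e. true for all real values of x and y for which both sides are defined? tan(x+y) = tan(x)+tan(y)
No, this is NOT an identity.

Claim: tan(x+y) = tan(x)+tan(y).
Test a specific point where both sides are defined: x = 3π/4, y = 2π/3.
LHS = tan(x+y) ≈ 3.7321
RHS = tan(x)+tan(y) ≈ -2.7321
Since 3.7321 ≠ -2.7321, the equation fails at this point, so it cannot hold for all real values of x and y for which both sides are defined.
The correct formula is tan(x+y) = (tan(x) + tan(y))/(1 - tan(x)tan(y)).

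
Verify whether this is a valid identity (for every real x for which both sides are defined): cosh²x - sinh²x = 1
Yes, this is an identity.

Claim: cosh²x - sinh²x = 1.
Reasoning: With cosh(x) = (e^x + e^-x)/2 and sinh(x) = (e^x - e^-x)/2: cosh²x = (e^(2x) + 2 + e^(-2x))/4 and sinh²x = (e^(2x) - 2 + e^(-2x))/4. Subtracting leaves 4/4 = 1.
So the two sides agree for every real x for which both sides are defined.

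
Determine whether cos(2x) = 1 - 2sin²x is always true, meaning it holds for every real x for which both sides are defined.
Yes, this is an identity.

Claim: cos(2x) = 1 - 2sin²x.
Reasoning: cos(2x) = cos²x - sin²x. Replace cos²x by 1 - sin²x: (1 - sin²x) - sin²x = 1 - 2sin²x.
So the two sides agree for every real x for which both sides are defined.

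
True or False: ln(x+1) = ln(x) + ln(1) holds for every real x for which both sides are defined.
Claim: ln(x+1) = ln(x) + ln(1).
Test a specific point where both sides are defined: x = 5.
LHS = ln(x+1) ≈ 1.7918
RHS = ln(x) + ln(1) ≈ 1.6094
Since 1.7918 ≠ 1.6094, the equation fails at this point, so it cannot hold for every real x for which both sides are defined.
ln(1) = 0, so the right side is just ln(x), which differs from ln(x+1).

Conclusion: False.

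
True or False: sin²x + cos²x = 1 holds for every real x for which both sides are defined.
Claim: sin²x + cos²x = 1.
Reasoning: The point (cos x, sin x) lies on the unit circle X² + Y² = 1, so cos²x + sin²x = 1 for every real x.
So the two sides agree for every real x for which both sides are defined.

Conclusion: True.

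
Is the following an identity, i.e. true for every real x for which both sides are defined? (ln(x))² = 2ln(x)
Claim: (ln(x))² = 2ln(x).
Test a specific point where both sides are defined: x = 1/2.
LHS = (ln(x))² ≈ 0.4805
RHS = 2ln(x) ≈ -1.3863
Since 0.4805 ≠ -1.3863, the equation fails at this point, so it cannot hold for every real x for which both sides are defined.
2ln(x) equals ln(x²), which is not the same as (ln x)².

Conclusion: No, this is NOT an identity.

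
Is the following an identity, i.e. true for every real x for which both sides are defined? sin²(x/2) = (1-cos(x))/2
Yes, this is an identity.

Claim: sin²(x/2) = (1-cos(x))/2.
Reasoning: Use cos(2θ) = 1 - 2sin²θ with θ = x/2: cos(x) = 1 - 2sin²(x/2). Solving for sin²(x/2) gives (1 - cos(x))/2.
So the two sides agree for every real x for which both sides are defined.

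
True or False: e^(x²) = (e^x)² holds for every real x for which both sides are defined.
False.

Claim: e^(x²) = (e^x)².
Test a specific point where both sides are defined: x = -1.
LHS = e^(x²) ≈ 2.7183
RHS = (e^x)² ≈ 0.1353
Since 2.7183 ≠ 0.1353, the equation fails at this point, so it cannot hold for every real x for which both sides are defined.
(e^x)² = e^(2x), and 2x ≠ x² in general.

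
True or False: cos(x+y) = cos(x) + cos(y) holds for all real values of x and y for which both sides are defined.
Claim: cos(x+y) = cos(x) + cos(y).
Test a specific point where both sides are defined: x = -π/6, y = -π/2.
LHS = cos(x+y) ≈ -0.5000
RHS = cos(x) + cos(y) ≈ 0.8660
Since -0.5000 ≠ 0.8660, the equation fails at this point, so it cannot hold for all real values of x and y for which both sides are defined.
The correct expansion is cos(x+y) = cos(x)cos(y) - sin(x)sin(y); cosine is not additive.

Conclusion: False.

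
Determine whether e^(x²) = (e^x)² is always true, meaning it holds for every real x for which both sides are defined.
Claim: e^(x²) = (e^x)².
Test a specific point where both sides are defined: x = -2.
LHS = e^(x²) ≈ 54.5982
RHS = (e^x)² ≈ 0.0183
Since 54.5982 ≠ 0.0183, the equation fails at this point, so it cannot hold for every real x for which both sides are defined.
(e^x)² = e^(2x), and 2x ≠ x² in general.

Conclusion: No, this is NOT an identity.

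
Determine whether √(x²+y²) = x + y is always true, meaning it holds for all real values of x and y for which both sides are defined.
No, this is NOT an identity.

Claim: √(x²+y²) = x + y.
Test a specific point where both sides are defined: x = 2, y = 3.
LHS = √(x²+y²) ≈ 3.6056
RHS = x + y ≈ 5.0000
Since 3.6056 ≠ 5.0000, the equation fails at this point, so it cannot hold for all real values of x and y for which both sides are defined.
(x+y)² = x² + 2xy + y², not x² + y², so the square root does not split this way.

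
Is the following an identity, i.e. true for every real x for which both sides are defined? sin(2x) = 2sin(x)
No, this is NOT an identity.

Claim: sin(2x) = 2sin(x).
Test a specific point where both sides are defined: x = -π/4.
LHS = sin(2x) ≈ -1.0000
RHS = 2sin(x) ≈ -1.4142
Since -1.0000 ≠ -1.4142, the equation fails at this point, so it cannot hold for every real x for which both sides are defined.
The correct double-angle formula is sin(2x) = 2sin(x)cos(x).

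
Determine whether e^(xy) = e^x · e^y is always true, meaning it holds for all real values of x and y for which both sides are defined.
No, this is NOT an identity.

Claim: e^(xy) = e^x · e^y.
Test a specific point where both sides are defined: x = 2, y = -3.
LHS = e^(xy) ≈ 0.0025
RHS = e^x · e^y ≈ 0.3679
Since 0.0025 ≠ 0.3679, the equation fails at this point, so it cannot hold for all real values of x and y for which both sides are defined.
e^x · e^y = e^(x+y), not e^(xy).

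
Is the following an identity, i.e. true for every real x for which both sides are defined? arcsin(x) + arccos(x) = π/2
Yes, this is an identity.

Claim: arcsin(x) + arccos(x) = π/2.
Reasoning: Both sides are defined for -1 ≤ x ≤ 1. Let θ = arcsin(x), so sin θ = x and θ ∈ [-π/2, π/2]. Then cos(π/2 - θ) = sin θ = x and π/2 - θ ∈ [0, π], which is exactly the range of arccos, so arccos(x) = π/2 - θ. Adding: arcsin(x) + arccos(x) = θ + (π/2 - θ) = π/2.
So the two sides agree for every real x for which both sides are defined.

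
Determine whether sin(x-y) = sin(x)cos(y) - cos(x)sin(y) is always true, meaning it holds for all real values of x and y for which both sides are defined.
Claim: sin(x-y) = sin(x)cos(y) - cos(x)sin(y).
Reasoning: Replace y by -y in sin(x+y) = sin(x)cos(y) + cos(x)sin(y) and use cos(-y) = cos(y), sin(-y) = -sin(y): sin(x-y) = sin(x)cos(y) - cos(x)sin(y).
So the two sides agree for all real values of x and y for which both sides are defined.

Conclusion: Yes, this is an identity.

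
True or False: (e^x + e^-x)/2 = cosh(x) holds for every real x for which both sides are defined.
Claim: (e^x + e^-x)/2 = cosh(x).
Reasoning: This is exactly the definition of the hyperbolic cosine: cosh(x) := (e^x + e^-x)/2.
So the two sides agree for every real x for which both sides are defined.

Conclusion: True.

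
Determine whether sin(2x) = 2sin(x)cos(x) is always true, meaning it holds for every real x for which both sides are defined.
Yes, this is an identity.

Claim: sin(2x) = 2sin(x)cos(x).
Reasoning: Put y = x in the addition formula sin(x+y) = sin(x)cos(y) + cos(x)sin(y): sin(2x) = sin(x)cos(x) + cos(x)sin(x) = 2sin(x)cos(x).
So the two sides agree for every real x for which both sides are defined.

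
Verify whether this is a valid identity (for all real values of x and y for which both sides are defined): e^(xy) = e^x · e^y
No, this is NOT an identity.

Claim: e^(xy) = e^x · e^y.
Test a specific point where both sides are defined: x = 1, y = 5.
LHS = e^(xy) ≈ 148.4132
RHS = e^x · e^y ≈ 403.4288
Since 148.4132 ≠ 403.4288, the equation fails at this point, so it cannot hold for all real values of x and y for which both sides are defined.
e^x · e^y = e^(x+y), not e^(xy).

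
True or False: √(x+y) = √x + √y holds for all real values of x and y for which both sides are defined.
Claim: √(x+y) = √x + √y.
Test a specific point where both sides are defined: x = 1/2, y = 2.
LHS = √(x+y) ≈ 1.5811
RHS = √x + √y ≈ 2.1213
Since 1.5811 ≠ 2.1213, the equation fails at this point, so it cannot hold for all real values of x and y for which both sides are defined.
Squaring the right side gives x + 2√(xy) + y, not x + y.

Conclusion: False.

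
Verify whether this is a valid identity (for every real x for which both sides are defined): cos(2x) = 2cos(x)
No, this is NOT an identity.

Claim: cos(2x) = 2cos(x).
Test a specific point where both sides are defined: x = π/3.
LHS = cos(2x) ≈ -0.5000
RHS = 2cos(x) ≈ 1.0000
Since -0.5000 ≠ 1.0000, the equation fails at this point, so it cannot hold for every real x for which both sides are defined.
The correct double-angle formula is cos(2x) = cos²x - sin²x.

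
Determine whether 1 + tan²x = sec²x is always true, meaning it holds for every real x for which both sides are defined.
Claim: 1 + tan²x = sec²x.
Reasoning: Start from sin²x + cos²x = 1 and divide every term by cos²x (allowed wherever tan x and sec x are defined): tan²x + 1 = 1/cos²x = sec²x.
So the two sides agree for every real x for which both sides are defined.

Conclusion: Yes, this is an identity.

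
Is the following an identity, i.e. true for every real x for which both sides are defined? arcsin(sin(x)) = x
Claim: arcsin(sin(x)) = x.
Test a specific point where both sides are defined: x = 3π/4.
LHS = arcsin(sin(x)) ≈ 0.7854
RHS = x ≈ 2.3562
Since 0.7854 ≠ 2.3562, the equation fails at this point, so it cannot hold for every real x for which both sides are defined.
arcsin only returns values in [-π/2, π/2], so arcsin(sin(x)) = x holds only for x in that interval, not for all real x.

Conclusion: No, this is NOT an identity.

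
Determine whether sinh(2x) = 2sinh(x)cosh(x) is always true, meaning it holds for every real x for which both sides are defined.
Claim: sinh(2x) = 2sinh(x)cosh(x).
Reasoning: 2sinh(x)cosh(x) = 2 · (e^x - e^-x)/2 · (e^x + e^-x)/2 = (e^(2x) - e^(-2x))/2 = sinh(2x).
So the two sides agree for every real x for which both sides are defined.

Conclusion: Yes, this is an identity.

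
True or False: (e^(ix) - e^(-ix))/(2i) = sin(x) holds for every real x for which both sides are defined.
Claim: (e^(ix) - e^(-ix))/(2i) = sin(x).
Reasoning: By Euler's formula e^(ix) = cos(x) + i·sin(x) and e^(-ix) = cos(x) - i·sin(x). Subtracting cancels the cosine terms: e^(ix) - e^(-ix) = 2i·sin(x); divide by 2i.
So the two sides agree for every real x for which both sides are defined.

Conclusion: True.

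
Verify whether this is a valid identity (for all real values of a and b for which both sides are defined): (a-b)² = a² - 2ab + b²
Yes, this is an identity.

Claim: (a-b)² = a² - 2ab + b².
Reasoning: Expand: (a-b)² = (a-b)(a-b) = a·a - a·b - b·a + b·b = a² - 2ab + b².
So the two sides agree for all real values of a and b for which both sides are defined.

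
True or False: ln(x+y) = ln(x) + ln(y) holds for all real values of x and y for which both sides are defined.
False.

Claim: ln(x+y) = ln(x) + ln(y).
Test a specific point where both sides are defined: x = 4, y = 2.
LHS = ln(x+y) ≈ 1.7918
RHS = ln(x) + ln(y) ≈ 2.0794
Since 1.7918 ≠ 2.0794, the equation fails at this point, so it cannot hold for all real values of x and y for which both sides are defined.
ln(x) + ln(y) = ln(xy), not ln(x+y).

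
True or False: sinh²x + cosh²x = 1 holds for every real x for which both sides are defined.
False.

Claim: sinh²x + cosh²x = 1.
Test a specific point where both sides are defined: x = -1.
LHS = sinh²x + cosh²x ≈ 3.7622
RHS = 1 ≈ 1.0000
Since 3.7622 ≠ 1.0000, the equation fails at this point, so it cannot hold for every real x for which both sides are defined.
The correct hyperbolic identity is cosh²x - sinh²x = 1 (a difference); the sum sinh²x + cosh²x equals cosh(2x).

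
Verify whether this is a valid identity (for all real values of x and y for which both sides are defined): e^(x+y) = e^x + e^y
No, this is NOT an identity.

Claim: e^(x+y) = e^x + e^y.
Test a specific point where both sides are defined: x = 3, y = -1.
LHS = e^(x+y) ≈ 7.3891
RHS = e^x + e^y ≈ 20.4534
Since 7.3891 ≠ 20.4534, the equation fails at this point, so it cannot hold for all real values of x and y for which both sides are defined.
The correct rule is e^(x+y) = e^x · e^y (a product, not a sum).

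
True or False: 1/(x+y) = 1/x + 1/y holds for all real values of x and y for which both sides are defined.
Claim: 1/(x+y) = 1/x + 1/y.
Test a specific point where both sides are defined: x = 2, y = 1/2.
LHS = 1/(x+y) ≈ 0.4000
RHS = 1/x + 1/y ≈ 2.5000
Since 0.4000 ≠ 2.5000, the equation fails at this point, so it cannot hold for all real values of x and y for which both sides are defined.
1/x + 1/y = (x+y)/(xy), which is not 1/(x+y).

Conclusion: False.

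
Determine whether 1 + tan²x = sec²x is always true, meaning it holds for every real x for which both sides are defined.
Yes, this is an identity.

Claim: 1 + tan²x = sec²x.
Reasoning: Start from sin²x + cos²x = 1 and divide every term by cos²x (allowed wherever tan x and sec x are defined): tan²x + 1 = 1/cos²x = sec²x.
So the two sides agree for every real x for which both sides are defined.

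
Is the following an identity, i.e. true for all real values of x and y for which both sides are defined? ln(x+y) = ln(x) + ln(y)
No, this is NOT an identity.

Claim: ln(x+y) = ln(x) + ln(y).
Test a specific point where both sides are defined: x = 3/2, y = 2.
LHS = ln(x+y) ≈ 1.2528
RHS = ln(x) + ln(y) ≈ 1.0986
Since 1.2528 ≠ 1.0986, the equation fails at this point, so it cannot hold for all real values of x and y for which both sides are defined.
ln(x) + ln(y) = ln(xy), not ln(x+y).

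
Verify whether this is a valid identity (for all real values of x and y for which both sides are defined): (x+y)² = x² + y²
Claim: (x+y)² = x² + y².
Test a specific point where both sides are defined: x = -1, y = -1.
LHS = (x+y)² ≈ 4.0000
RHS = x² + y² ≈ 2.0000
Since 4.0000 ≠ 2.0000, the equation fails at this point, so it cannot hold for all real values of x and y for which both sides are defined.
The correct expansion is (x+y)² = x² + 2xy + y²; the cross term 2xy is missing.

Conclusion: No, this is NOT an identity.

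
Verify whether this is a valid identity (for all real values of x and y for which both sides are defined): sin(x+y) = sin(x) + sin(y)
No, this is NOT an identity.

Claim: sin(x+y) = sin(x) + sin(y).
Test a specific point where both sides are defined: x = π/3, y = π/2.
LHS = sin(x+y) ≈ 0.5000
RHS = sin(x) + sin(y) ≈ 1.8660
Since 0.5000 ≠ 1.8660, the equation fails at this point, so it cannot hold for all real values of x and y for which both sides are defined.
The correct expansion is sin(x+y) = sin(x)cos(y) + cos(x)sin(y); sine is not additive.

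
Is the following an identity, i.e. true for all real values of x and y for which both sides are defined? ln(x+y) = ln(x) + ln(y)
No, this is NOT an identity.

Claim: ln(x+y) = ln(x) + ln(y).
Test a specific point where both sides are defined: x = 4, y = 3.
LHS = ln(x+y) ≈ 1.9459
RHS = ln(x) + ln(y) ≈ 2.4849
Since 1.9459 ≠ 2.4849, the equation fails at this point, so it cannot hold for all real values of x and y for which both sides are defined.
ln(x) + ln(y) = ln(xy), not ln(x+y).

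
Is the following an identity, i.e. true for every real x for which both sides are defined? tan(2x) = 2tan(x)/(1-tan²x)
Claim: tan(2x) = 2tan(x)/(1-tan²x).
Reasoning: tan(2x) = sin(2x)/cos(2x) = 2sin(x)cos(x) / (cos²x - sin²x). Divide numerator and denominator by cos²x: 2tan(x) / (1 - tan²x).
So the two sides agree for every real x for which both sides are defined.

Conclusion: Yes, this is an identity.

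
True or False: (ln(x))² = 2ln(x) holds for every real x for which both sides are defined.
Claim: (ln(x))² = 2ln(x).
Test a specific point where both sides are defined: x = 4.
LHS = (ln(x))² ≈ 1.9218
RHS = 2ln(x) ≈ 2.7726
Since 1.9218 ≠ 2.7726, the equation fails at this point, so it cannot hold for every real x for which both sides are defined.
2ln(x) equals ln(x²), which is not the same as (ln x)².

Conclusion: False.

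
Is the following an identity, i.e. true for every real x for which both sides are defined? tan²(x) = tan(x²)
Claim: tan²(x) = tan(x²).
Test a specific point where both sides are defined: x = π.
LHS = tan²(x) ≈ 0.0000
RHS = tan(x²) ≈ 0.4767
Since 0.0000 ≠ 0.4767, the equation fails at this point, so it cannot hold for every real x for which both sides are defined.
tan²(x) means (tan x)², squaring the output; tan(x²) squares the input. These are different functions.

Conclusion: No, this is NOT an identity.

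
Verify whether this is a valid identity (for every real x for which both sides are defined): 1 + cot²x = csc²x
Yes, this is an identity.

Claim: 1 + cot²x = csc²x.
Reasoning: Start from sin²x + cos²x = 1 and divide every term by sin²x (allowed wherever cot x and csc x are defined): 1 + cot²x = 1/sin²x = csc²x.
So the two sides agree for every real x for which both sides are defined.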